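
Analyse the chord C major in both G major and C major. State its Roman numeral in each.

IV in G major; I in C major

The scale of G major is G A B C D E F#; C is degree 4, and the triad built there (C-E-G) is major, so it is IV.
The scale of C major is C D E F G A B; C is degree 1, and the triad built there (C-E-G) is major, so it is I.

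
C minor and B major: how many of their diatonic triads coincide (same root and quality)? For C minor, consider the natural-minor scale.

Diatonic triads of C minor (natural minor): Cm (i), Ddim (ii°), E♭ (III), Fm (iv), Gm (v), A♭ (VI), B♭ (VII).
Diatonic triads of B major: B (I), C♯m (ii), D♯m (iii), E (IV), F♯ (V), G♯m (vi), A♯dim (vii°).
No triad has the same root and quality in both keys.

0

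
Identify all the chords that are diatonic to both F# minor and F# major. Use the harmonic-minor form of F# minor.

C#, E#dim

Triads in F# minor (harmonic minor): F#m (i), G#dim (ii°), Aaug (III+), Bm (iv), C# (V), D (VI), E#dim (vii°).
Triads in F# major: F# (I), G#m (ii), A#m (iii), B (IV), C# (V), D#m (vi), E#dim (vii°).
Shared triads with their functions: C# (V in F# minor, V in F# major); E#dim (vii° in F# minor, vii° in F# major).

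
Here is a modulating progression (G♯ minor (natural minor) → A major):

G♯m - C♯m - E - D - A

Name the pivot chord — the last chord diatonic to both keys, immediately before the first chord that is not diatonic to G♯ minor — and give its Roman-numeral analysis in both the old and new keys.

E — VI in G♯ minor, V in A major

Chords diatonic to G♯ minor: G♯m, A♯dim, B, C♯m, D♯m, E, F♯.
Reading the progression, the first chord not in that set is D, so the modulation leaves G♯ minor there.
The chord immediately before D is E, which is diatonic to both keys: VI in G♯ minor and V in A major.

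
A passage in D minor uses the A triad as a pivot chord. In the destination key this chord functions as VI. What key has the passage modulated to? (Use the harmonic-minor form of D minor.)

The numeral VI denotes a major triad on scale degree 6. With A on degree 6, the tonic of the new key is C♯.
Degree 6 carries a major triad in minor keys, so the destination is C♯ minor.
Check: the diatonic triads of C♯ minor (natural minor) are C♯m (i), D♯dim (ii°), E (III), F♯m (iv), G♯m (v), A (VI), B (VII) — A is indeed VI.

C♯ minor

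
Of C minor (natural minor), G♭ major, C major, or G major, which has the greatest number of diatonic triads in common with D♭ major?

G♭ major

Triads of D♭ major: D♭ major (I), E♭ minor (ii), F minor (iii), G♭ major (IV), A♭ major (V), B♭ minor (vi), C diminished (vii°).
C minor (natural minor) shares 2: Fm, A♭.
G♭ major shares 4: D♭, E♭m, G♭, B♭m.
C major shares 0: none.
G major shares 0: none.
The most common triads (4) are shared with G♭ major.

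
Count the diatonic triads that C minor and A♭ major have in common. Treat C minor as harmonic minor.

Diatonic triads of C minor (harmonic minor): Cm (i), Ddim (ii°), E♭aug (III+), Fm (iv), G (V), A♭ (VI), Bdim (vii°).
Diatonic triads of A♭ major: A♭ (I), B♭m (ii), Cm (iii), D♭ (IV), E♭ (V), Fm (vi), Gdim (vii°).
Matching root and quality in both lists: Cm, Fm, A♭.
That gives 3 common triads.

3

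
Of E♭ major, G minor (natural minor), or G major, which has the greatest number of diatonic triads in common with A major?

G major

Triads of A major: A major (I), B minor (ii), C♯ minor (iii), D major (IV), E major (V), F♯ minor (vi), G♯ diminished (vii°).
E♭ major shares 0: none.
G minor (natural minor) shares 0: none.
G major shares 2: Bm, D.
The most common triads (2) are shared with G major.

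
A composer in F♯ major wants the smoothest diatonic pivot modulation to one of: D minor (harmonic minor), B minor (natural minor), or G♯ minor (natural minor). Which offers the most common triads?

Triads of F♯ major: F♯ major (I), G♯ minor (ii), A♯ minor (iii), B major (IV), C♯ major (V), D♯ minor (vi), E♯ diminished (vii°).
D minor (harmonic minor) shares 0: none.
B minor (natural minor) shares 0: none.
G♯ minor (natural minor) shares 4: F♯, G♯m, B, D♯m.
The most common triads (4) are shared with G♯ minor.

G♯ minor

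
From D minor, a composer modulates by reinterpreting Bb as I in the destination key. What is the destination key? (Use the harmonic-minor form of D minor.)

Bb major

The numeral I denotes a major triad on scale degree 1. With Bb on degree 1, the tonic of the new key is Bb.
Degree 1 carries a major triad in major keys, so the destination is Bb major.
Check: the diatonic triads of Bb major are Bb (I), Cm (ii), Dm (iii), Eb (IV), F (V), Gm (vi), Adim (vii°) — Bb is indeed I.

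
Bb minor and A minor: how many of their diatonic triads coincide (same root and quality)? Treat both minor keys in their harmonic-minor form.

1

Diatonic triads of Bb minor (harmonic minor): Bb minor (i), C diminished (ii°), Db augmented (III+), Eb minor (iv), F major (V), Gb major (VI), A diminished (vii°).
Diatonic triads of A minor (harmonic minor): A minor (i), B diminished (ii°), C augmented (III+), D minor (iv), E major (V), F major (VI), G# diminished (vii°).
Matching root and quality in both lists: F major.
That gives 1 common triad.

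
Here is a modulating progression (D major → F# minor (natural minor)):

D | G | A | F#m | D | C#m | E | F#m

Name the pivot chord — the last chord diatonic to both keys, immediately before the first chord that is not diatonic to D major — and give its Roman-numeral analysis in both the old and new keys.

D — I in D major, VI in F# minor

Chords diatonic to D major: D, Em, F#m, G, A, Bm, C#dim.
Reading the progression, the first chord not in that set is C#m, so the modulation leaves D major there.
The chord immediately before C#m is D, which is diatonic to both keys: I in D major and VI in F# minor.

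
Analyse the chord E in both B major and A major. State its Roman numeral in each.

The scale of B major is B C# D# E F# G# A#; E is degree 4, and the triad built there (E-G#-B) is major, so it is IV.
The scale of A major is A B C# D E F# G#; E is degree 5, and the triad built there (E-G#-B) is major, so it is V.

IV in B major; V in A major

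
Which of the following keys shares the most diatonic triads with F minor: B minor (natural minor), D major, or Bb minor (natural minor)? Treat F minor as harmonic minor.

Bb minor

Triads of F minor (harmonic minor): F minor (i), G diminished (ii°), Ab augmented (III+), Bb minor (iv), C major (V), Db major (VI), E diminished (vii°).
B minor (natural minor) shares 0: none.
D major shares 0: none.
Bb minor (natural minor) shares 3: Fm, Bbm, Db.
The most common triads (3) are shared with Bb minor.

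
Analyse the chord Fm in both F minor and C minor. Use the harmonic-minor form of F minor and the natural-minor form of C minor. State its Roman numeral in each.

i in F minor; iv in C minor

The scale of F minor (harmonic minor) is F G Ab Bb C Db E; F is degree 1, and the triad built there (F-Ab-C) is minor, so it is i.
The scale of C minor (natural minor) is C D Eb F G Ab Bb; F is degree 4, and the triad built there (F-Ab-C) is minor, so it is iv.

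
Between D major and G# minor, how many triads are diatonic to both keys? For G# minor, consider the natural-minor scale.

Diatonic triads of D major: D (I), Em (ii), F#m (iii), G (IV), A (V), Bm (vi), C#dim (vii°).
Diatonic triads of G# minor (natural minor): G#m (i), A#dim (ii°), B (III), C#m (iv), D#m (v), E (VI), F# (VII).
No triad has the same root and quality in both keys.

0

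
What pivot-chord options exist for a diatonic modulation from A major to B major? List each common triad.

Triads in A major: A major (I), B minor (ii), C# minor (iii), D major (IV), E major (V), F# minor (vi), G# diminished (vii°).
Triads in B major: B major (I), C# minor (ii), D# minor (iii), E major (IV), F# major (V), G# minor (vi), A# diminished (vii°).
Shared triads with their functions: C# minor (iii in A major, ii in B major); E major (V in A major, IV in B major).

C#m, E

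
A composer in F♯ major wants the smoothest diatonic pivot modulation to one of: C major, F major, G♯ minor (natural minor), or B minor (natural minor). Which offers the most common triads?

G♯ minor

Triads of F♯ major: F♯ (I), G♯m (ii), A♯m (iii), B (IV), C♯ (V), D♯m (vi), E♯dim (vii°).
C major shares 0: none.
F major shares 0: none.
G♯ minor (natural minor) shares 4: F♯, G♯m, B, D♯m.
B minor (natural minor) shares 0: none.
The most common triads (4) are shared with G♯ minor.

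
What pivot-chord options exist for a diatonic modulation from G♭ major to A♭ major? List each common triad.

Triads in G♭ major: G♭ (I), A♭m (ii), B♭m (iii), C♭ (IV), D♭ (V), E♭m (vi), Fdim (vii°).
Triads in A♭ major: A♭ (I), B♭m (ii), Cm (iii), D♭ (IV), E♭ (V), Fm (vi), Gdim (vii°).
Shared triads with their functions: B♭m (iii in G♭ major, ii in A♭ major); D♭ (V in G♭ major, IV in A♭ major).

B♭m, D♭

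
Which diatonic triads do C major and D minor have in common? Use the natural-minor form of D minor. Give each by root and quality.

Triads in C major: C (I), Dm (ii), Em (iii), F (IV), G (V), Am (vi), Bdim (vii°).
Triads in D minor (natural minor): Dm (i), Edim (ii°), F (III), Gm (iv), Am (v), Bb (VI), C (VII).
Shared triads with their functions: C (I in C major, VII in D minor); Dm (ii in C major, i in D minor); F (IV in C major, III in D minor); Am (vi in C major, v in D minor).

C, Dm, F, Am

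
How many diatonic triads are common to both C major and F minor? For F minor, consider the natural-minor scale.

Diatonic triads of C major: C (I), Dm (ii), Em (iii), F (IV), G (V), Am (vi), Bdim (vii°).
Diatonic triads of F minor (natural minor): Fm (i), Gdim (ii°), A♭ (III), B♭m (iv), Cm (v), D♭ (VI), E♭ (VII).
No triad has the same root and quality in both keys.

0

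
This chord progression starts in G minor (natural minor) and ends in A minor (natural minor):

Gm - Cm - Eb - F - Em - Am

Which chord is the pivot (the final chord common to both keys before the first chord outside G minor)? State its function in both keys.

Chords diatonic to G minor: Gm, Adim, Bb, Cm, Dm, Eb, F.
Reading the progression, the first chord not in that set is Em, so the modulation leaves G minor there.
The chord immediately before Em is F, which is diatonic to both keys: VII in G minor and VI in A minor.

F — VII in G minor, VI in A minor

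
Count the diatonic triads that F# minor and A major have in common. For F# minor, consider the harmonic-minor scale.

Diatonic triads of F# minor (harmonic minor): F# minor (i), G# diminished (ii°), A augmented (III+), B minor (iv), C# major (V), D major (VI), E# diminished (vii°).
Diatonic triads of A major: A major (I), B minor (ii), C# minor (iii), D major (IV), E major (V), F# minor (vi), G# diminished (vii°).
Matching root and quality in both lists: F# minor, G# diminished, B minor, D major.
That gives 4 common triads.

4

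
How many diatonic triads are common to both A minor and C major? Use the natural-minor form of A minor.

Diatonic triads of A minor (natural minor): Am (i), Bdim (ii°), C (III), Dm (iv), Em (v), F (VI), G (VII).
Diatonic triads of C major: C (I), Dm (ii), Em (iii), F (IV), G (V), Am (vi), Bdim (vii°).
Matching root and quality in both lists: Am, Bdim, C, Dm, Em, F, G.
That gives 7 common triads.

7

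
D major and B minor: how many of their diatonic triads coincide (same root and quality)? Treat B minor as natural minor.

7

Diatonic triads of D major: D (I), Em (ii), F#m (iii), G (IV), A (V), Bm (vi), C#dim (vii°).
Diatonic triads of B minor (natural minor): Bm (i), C#dim (ii°), D (III), Em (iv), F#m (v), G (VI), A (VII).
Matching root and quality in both lists: D, Em, F#m, G, A, Bm, C#dim.
That gives 7 common triads.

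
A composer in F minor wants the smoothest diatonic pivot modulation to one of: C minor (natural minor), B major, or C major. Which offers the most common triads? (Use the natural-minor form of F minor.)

C minor

Triads of F minor (natural minor): Fm (i), Gdim (ii°), Ab (III), Bbm (iv), Cm (v), Db (VI), Eb (VII).
C minor (natural minor) shares 4: Fm, Ab, Cm, Eb.
B major shares 0: none.
C major shares 0: none.
The most common triads (4) are shared with C minor.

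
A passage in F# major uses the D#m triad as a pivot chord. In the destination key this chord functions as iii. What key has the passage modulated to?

B major

The numeral iii denotes a minor triad on scale degree 3. With D# on degree 3, the tonic of the new key is B.
Degree 3 carries a minor triad in major keys, so the destination is B major.
Check: the diatonic triads of B major are B (I), C#m (ii), D#m (iii), E (IV), F# (V), G#m (vi), A#dim (vii°) — D#m is indeed iii.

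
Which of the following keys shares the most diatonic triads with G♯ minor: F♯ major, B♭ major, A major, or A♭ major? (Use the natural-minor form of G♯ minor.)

Triads of G♯ minor (natural minor): G♯ minor (i), A♯ diminished (ii°), B major (III), C♯ minor (iv), D♯ minor (v), E major (VI), F♯ major (VII).
F♯ major shares 4: G♯m, B, D♯m, F♯.
B♭ major shares 0: none.
A major shares 2: C♯m, E.
A♭ major shares 0: none.
The most common triads (4) are shared with F♯ major.

F♯ major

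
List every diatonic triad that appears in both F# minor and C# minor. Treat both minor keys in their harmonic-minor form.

F#m

Triads in F# minor (harmonic minor): F# minor (i), G# diminished (ii°), A augmented (III+), B minor (iv), C# major (V), D major (VI), E# diminished (vii°).
Triads in C# minor (harmonic minor): C# minor (i), D# diminished (ii°), E augmented (III+), F# minor (iv), G# major (V), A major (VI), B# diminished (vii°).
Shared triads with their functions: F# minor (i in F# minor, iv in C# minor).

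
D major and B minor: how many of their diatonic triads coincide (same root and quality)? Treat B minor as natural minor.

7

Diatonic triads of D major: D major (I), E minor (ii), F♯ minor (iii), G major (IV), A major (V), B minor (vi), C♯ diminished (vii°).
Diatonic triads of B minor (natural minor): B minor (i), C♯ diminished (ii°), D major (III), E minor (iv), F♯ minor (v), G major (VI), A major (VII).
Matching root and quality in both lists: D major, E minor, F♯ minor, G major, A major, B minor, C♯ diminished.
That gives 7 common triads.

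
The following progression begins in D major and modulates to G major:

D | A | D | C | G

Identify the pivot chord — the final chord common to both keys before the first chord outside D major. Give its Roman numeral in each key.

D — I in D major, V in G major

Chords diatonic to D major: D, Em, F♯m, G, A, Bm, C♯dim.
Reading the progression, the first chord not in that set is C, so the modulation leaves D major there.
The chord immediately before C is D, which is diatonic to both keys: I in D major and V in G major.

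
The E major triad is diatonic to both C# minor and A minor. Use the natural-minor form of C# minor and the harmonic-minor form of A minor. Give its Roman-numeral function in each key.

The scale of C# minor (natural minor) is C# D# E F# G# A B; E is degree 3, and the triad built there (E-G#-B) is major, so it is III.
The scale of A minor (harmonic minor) is A B C D E F G#; E is degree 5, and the triad built there (E-G#-B) is major, so it is V.

III in C# minor; V in A minor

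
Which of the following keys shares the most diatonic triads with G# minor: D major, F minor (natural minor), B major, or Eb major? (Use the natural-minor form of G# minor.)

B major

Triads of G# minor (natural minor): G#m (i), A#dim (ii°), B (III), C#m (iv), D#m (v), E (VI), F# (VII).
D major shares 0: none.
F minor (natural minor) shares 0: none.
B major shares 7: G#m, A#dim, B, C#m, D#m, E, F#.
Eb major shares 0: none.
The most common triads (7) are shared with B major.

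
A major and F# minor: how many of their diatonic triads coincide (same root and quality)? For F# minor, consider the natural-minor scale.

7

Diatonic triads of A major: A (I), Bm (ii), C#m (iii), D (IV), E (V), F#m (vi), G#dim (vii°).
Diatonic triads of F# minor (natural minor): F#m (i), G#dim (ii°), A (III), Bm (iv), C#m (v), D (VI), E (VII).
Matching root and quality in both lists: A, Bm, C#m, D, E, F#m, G#dim.
That gives 7 common triads.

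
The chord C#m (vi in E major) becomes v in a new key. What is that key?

F# minor

The numeral v denotes a minor triad on scale degree 5. With C# on degree 5, the tonic of the new key is F#.
Degree 5 carries a minor triad in natural-minor keys, so the destination is F# minor.
Check: the diatonic triads of F# minor (natural minor) are F#m (i), G#dim (ii°), A (III), Bm (iv), C#m (v), D (VI), E (VII) — C#m is indeed v.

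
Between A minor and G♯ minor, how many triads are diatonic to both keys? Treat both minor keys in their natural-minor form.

Diatonic triads of A minor (natural minor): A minor (i), B diminished (ii°), C major (III), D minor (iv), E minor (v), F major (VI), G major (VII).
Diatonic triads of G♯ minor (natural minor): G♯ minor (i), A♯ diminished (ii°), B major (III), C♯ minor (iv), D♯ minor (v), E major (VI), F♯ major (VII).
No triad has the same root and quality in both keys.

0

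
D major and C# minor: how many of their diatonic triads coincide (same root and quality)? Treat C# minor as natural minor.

2

Diatonic triads of D major: D major (I), E minor (ii), F# minor (iii), G major (IV), A major (V), B minor (vi), C# diminished (vii°).
Diatonic triads of C# minor (natural minor): C# minor (i), D# diminished (ii°), E major (III), F# minor (iv), G# minor (v), A major (VI), B major (VII).
Matching root and quality in both lists: F# minor, A major.
That gives 2 common triads.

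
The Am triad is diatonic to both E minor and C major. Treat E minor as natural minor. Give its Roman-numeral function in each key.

The scale of E minor (natural minor) is E F♯ G A B C D; A is degree 4, and the triad built there (A-C-E) is minor, so it is iv.
The scale of C major is C D E F G A B; A is degree 6, and the triad built there (A-C-E) is minor, so it is vi.

iv in E minor; vi in C major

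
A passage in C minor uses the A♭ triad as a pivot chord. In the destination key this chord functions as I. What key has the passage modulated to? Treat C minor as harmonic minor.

A♭ major

The numeral I denotes a major triad on scale degree 1. With A♭ on degree 1, the tonic of the new key is A♭.
Degree 1 carries a major triad in major keys, so the destination is A♭ major.
Check: the diatonic triads of A♭ major are A♭ (I), B♭m (ii), Cm (iii), D♭ (IV), E♭ (V), Fm (vi), Gdim (vii°) — A♭ is indeed I.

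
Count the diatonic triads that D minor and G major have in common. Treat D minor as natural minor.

Diatonic triads of D minor (natural minor): D minor (i), E diminished (ii°), F major (III), G minor (iv), A minor (v), B♭ major (VI), C major (VII).
Diatonic triads of G major: G major (I), A minor (ii), B minor (iii), C major (IV), D major (V), E minor (vi), F♯ diminished (vii°).
Matching root and quality in both lists: A minor, C major.
That gives 2 common triads.

2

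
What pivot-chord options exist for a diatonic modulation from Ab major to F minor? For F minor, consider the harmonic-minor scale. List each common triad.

Bbm, Db, Fm, Gdim

Triads in Ab major: Ab (I), Bbm (ii), Cm (iii), Db (IV), Eb (V), Fm (vi), Gdim (vii°).
Triads in F minor (harmonic minor): Fm (i), Gdim (ii°), Abaug (III+), Bbm (iv), C (V), Db (VI), Edim (vii°).
Shared triads with their functions: Bbm (ii in Ab major, iv in F minor); Db (IV in Ab major, VI in F minor); Fm (vi in Ab major, i in F minor); Gdim (vii° in Ab major, ii° in F minor).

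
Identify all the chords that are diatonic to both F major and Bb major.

Triads in F major: F (I), Gm (ii), Am (iii), Bb (IV), C (V), Dm (vi), Edim (vii°).
Triads in Bb major: Bb (I), Cm (ii), Dm (iii), Eb (IV), F (V), Gm (vi), Adim (vii°).
Shared triads with their functions: F (I in F major, V in Bb major); Gm (ii in F major, vi in Bb major); Bb (IV in F major, I in Bb major); Dm (vi in F major, iii in Bb major).

F, Gm, Bb, Dm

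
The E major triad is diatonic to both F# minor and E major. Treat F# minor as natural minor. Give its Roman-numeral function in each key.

VII in F# minor; I in E major

The scale of F# minor (natural minor) is F# G# A B C# D E; E is degree 7, and the triad built there (E-G#-B) is major, so it is VII.
The scale of E major is E F# G# A B C# D#; E is degree 1, and the triad built there (E-G#-B) is major, so it is I.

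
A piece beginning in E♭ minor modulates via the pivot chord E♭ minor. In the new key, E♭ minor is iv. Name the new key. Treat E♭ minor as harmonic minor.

The numeral iv denotes a minor triad on scale degree 4. With E♭ on degree 4, the tonic of the new key is B♭.
Degree 4 carries a minor triad in minor keys, so the destination is B♭ minor.
Check: the diatonic triads of B♭ minor (natural minor) are B♭m (i), Cdim (ii°), D♭ (III), E♭m (iv), Fm (v), G♭ (VI), A♭ (VII) — E♭ minor is indeed iv.

B♭ minor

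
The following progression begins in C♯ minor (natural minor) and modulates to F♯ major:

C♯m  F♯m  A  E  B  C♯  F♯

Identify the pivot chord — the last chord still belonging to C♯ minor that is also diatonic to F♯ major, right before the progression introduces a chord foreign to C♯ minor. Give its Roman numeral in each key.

B — VII in C♯ minor, IV in F♯ major

Chords diatonic to C♯ minor: C♯m, D♯dim, E, F♯m, G♯m, A, B.
Reading the progression, the first chord not in that set is C♯, so the modulation leaves C♯ minor there.
The chord immediately before C♯ is B, which is diatonic to both keys: VII in C♯ minor and IV in F♯ major.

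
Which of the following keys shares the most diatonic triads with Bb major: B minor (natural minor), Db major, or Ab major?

Ab major

Triads of Bb major: Bb major (I), C minor (ii), D minor (iii), Eb major (IV), F major (V), G minor (vi), A diminished (vii°).
B minor (natural minor) shares 0: none.
Db major shares 0: none.
Ab major shares 2: Cm, Eb.
The most common triads (2) are shared with Ab major.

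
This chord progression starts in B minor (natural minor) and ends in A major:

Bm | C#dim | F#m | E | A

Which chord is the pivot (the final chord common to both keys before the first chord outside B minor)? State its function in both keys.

F#m — v in B minor, vi in A major

Chords diatonic to B minor: Bm, C#dim, D, Em, F#m, G, A.
Reading the progression, the first chord not in that set is E, so the modulation leaves B minor there.
The chord immediately before E is F#m, which is diatonic to both keys: v in B minor and vi in A major.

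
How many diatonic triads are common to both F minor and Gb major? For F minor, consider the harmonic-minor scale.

Diatonic triads of F minor (harmonic minor): Fm (i), Gdim (ii°), Abaug (III+), Bbm (iv), C (V), Db (VI), Edim (vii°).
Diatonic triads of Gb major: Gb (I), Abm (ii), Bbm (iii), Cb (IV), Db (V), Ebm (vi), Fdim (vii°).
Matching root and quality in both lists: Bbm, Db.
That gives 2 common triads.

2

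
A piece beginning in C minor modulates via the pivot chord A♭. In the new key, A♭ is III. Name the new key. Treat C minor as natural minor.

F minor

The numeral III denotes a major triad on scale degree 3. With A♭ on degree 3, the tonic of the new key is F.
Degree 3 carries a major triad in natural-minor keys, so the destination is F minor.
Check: the diatonic triads of F minor (natural minor) are Fm (i), Gdim (ii°), A♭ (III), B♭m (iv), Cm (v), D♭ (VI), E♭ (VII) — A♭ is indeed III.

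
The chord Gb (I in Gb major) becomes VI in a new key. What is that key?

The numeral VI denotes a major triad on scale degree 6. With Gb on degree 6, the tonic of the new key is Bb.
Degree 6 carries a major triad in minor keys, so the destination is Bb minor.
Check: the diatonic triads of Bb minor (natural minor) are Bbm (i), Cdim (ii°), Db (III), Ebm (iv), Fm (v), Gb (VI), Ab (VII) — Gb is indeed VI.

Bb minor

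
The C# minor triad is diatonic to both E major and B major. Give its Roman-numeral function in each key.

The scale of E major is E F# G# A B C# D#; C# is degree 6, and the triad built there (C#-E-G#) is minor, so it is vi.
The scale of B major is B C# D# E F# G# A#; C# is degree 2, and the triad built there (C#-E-G#) is minor, so it is ii.

vi in E major; ii in B major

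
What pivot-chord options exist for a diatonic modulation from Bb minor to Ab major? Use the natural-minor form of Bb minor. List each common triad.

Triads in Bb minor (natural minor): Bbm (i), Cdim (ii°), Db (III), Ebm (iv), Fm (v), Gb (VI), Ab (VII).
Triads in Ab major: Ab (I), Bbm (ii), Cm (iii), Db (IV), Eb (V), Fm (vi), Gdim (vii°).
Shared triads with their functions: Bbm (i in Bb minor, ii in Ab major); Db (III in Bb minor, IV in Ab major); Fm (v in Bb minor, vi in Ab major); Ab (VII in Bb minor, I in Ab major).

Bbm, Db, Fm, Ab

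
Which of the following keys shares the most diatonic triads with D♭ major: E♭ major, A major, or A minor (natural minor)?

Triads of D♭ major: D♭ (I), E♭m (ii), Fm (iii), G♭ (IV), A♭ (V), B♭m (vi), Cdim (vii°).
E♭ major shares 2: Fm, A♭.
A major shares 0: none.
A minor (natural minor) shares 0: none.
The most common triads (2) are shared with E♭ major.

E♭ major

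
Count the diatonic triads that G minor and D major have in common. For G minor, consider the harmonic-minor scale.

1

Diatonic triads of G minor (harmonic minor): Gm (i), Adim (ii°), B♭aug (III+), Cm (iv), D (V), E♭ (VI), F♯dim (vii°).
Diatonic triads of D major: D (I), Em (ii), F♯m (iii), G (IV), A (V), Bm (vi), C♯dim (vii°).
Matching root and quality in both lists: D.
That gives 1 common triad.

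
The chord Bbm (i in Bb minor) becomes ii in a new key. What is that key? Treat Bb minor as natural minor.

The numeral ii denotes a minor triad on scale degree 2. With Bb on degree 2, the tonic of the new key is Ab.
Degree 2 carries a minor triad in major keys, so the destination is Ab major.
Check: the diatonic triads of Ab major are Ab (I), Bbm (ii), Cm (iii), Db (IV), Eb (V), Fm (vi), Gdim (vii°) — Bbm is indeed ii.

Ab major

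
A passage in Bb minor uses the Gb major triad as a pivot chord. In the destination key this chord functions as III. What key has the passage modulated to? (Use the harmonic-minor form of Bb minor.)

The numeral III denotes a major triad on scale degree 3. With Gb on degree 3, the tonic of the new key is Eb.
Degree 3 carries a major triad in natural-minor keys, so the destination is Eb minor.
Check: the diatonic triads of Eb minor (natural minor) are Ebm (i), Fdim (ii°), Gb (III), Abm (iv), Bbm (v), Cb (VI), Db (VII) — Gb major is indeed III.

Eb minor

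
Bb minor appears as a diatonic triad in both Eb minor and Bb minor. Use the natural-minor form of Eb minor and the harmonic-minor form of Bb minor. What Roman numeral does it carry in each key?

The scale of Eb minor (natural minor) is Eb F Gb Ab Bb Cb Db; Bb is degree 5, and the triad built there (Bb-Db-F) is minor, so it is v.
The scale of Bb minor (harmonic minor) is Bb C Db Eb F Gb A; Bb is degree 1, and the triad built there (Bb-Db-F) is minor, so it is i.

v in Eb minor; i in Bb minor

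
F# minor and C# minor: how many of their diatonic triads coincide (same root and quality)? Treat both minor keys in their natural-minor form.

4

Diatonic triads of F# minor (natural minor): F# minor (i), G# diminished (ii°), A major (III), B minor (iv), C# minor (v), D major (VI), E major (VII).
Diatonic triads of C# minor (natural minor): C# minor (i), D# diminished (ii°), E major (III), F# minor (iv), G# minor (v), A major (VI), B major (VII).
Matching root and quality in both lists: F# minor, A major, C# minor, E major.
That gives 4 common triads.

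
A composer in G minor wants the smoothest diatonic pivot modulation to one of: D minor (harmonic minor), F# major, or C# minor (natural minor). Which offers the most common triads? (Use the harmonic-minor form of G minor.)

D minor

Triads of G minor (harmonic minor): Gm (i), Adim (ii°), Bbaug (III+), Cm (iv), D (V), Eb (VI), F#dim (vii°).
D minor (harmonic minor) shares 1: Gm.
F# major shares 0: none.
C# minor (natural minor) shares 0: none.
The most common triads (1) are shared with D minor.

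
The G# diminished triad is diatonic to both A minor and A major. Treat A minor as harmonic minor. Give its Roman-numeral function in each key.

The scale of A minor (harmonic minor) is A B C D E F G#; G# is degree 7, and the triad built there (G#-B-D) is diminished, so it is vii°.
The scale of A major is A B C# D E F# G#; G# is degree 7, and the triad built there (G#-B-D) is diminished, so it is vii°.

vii° in A minor; vii° in A major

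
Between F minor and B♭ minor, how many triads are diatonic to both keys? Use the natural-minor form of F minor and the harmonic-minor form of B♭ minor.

Diatonic triads of F minor (natural minor): Fm (i), Gdim (ii°), A♭ (III), B♭m (iv), Cm (v), D♭ (VI), E♭ (VII).
Diatonic triads of B♭ minor (harmonic minor): B♭m (i), Cdim (ii°), D♭aug (III+), E♭m (iv), F (V), G♭ (VI), Adim (vii°).
Matching root and quality in both lists: B♭m.
That gives 1 common triad.

1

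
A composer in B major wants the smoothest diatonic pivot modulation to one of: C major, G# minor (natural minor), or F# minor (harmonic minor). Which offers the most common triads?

Triads of B major: B major (I), C# minor (ii), D# minor (iii), E major (IV), F# major (V), G# minor (vi), A# diminished (vii°).
C major shares 0: none.
G# minor (natural minor) shares 7: B, C#m, D#m, E, F#, G#m, A#dim.
F# minor (harmonic minor) shares 0: none.
The most common triads (7) are shared with G# minor.

G# minor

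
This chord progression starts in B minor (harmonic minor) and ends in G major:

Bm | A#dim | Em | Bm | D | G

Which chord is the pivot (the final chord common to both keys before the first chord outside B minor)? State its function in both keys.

Chords diatonic to B minor: Bm, C#dim, Daug, Em, F#, G, A#dim.
Reading the progression, the first chord not in that set is D, so the modulation leaves B minor there.
The chord immediately before D is Bm, which is diatonic to both keys: i in B minor and iii in G major.

Bm — i in B minor, iii in G major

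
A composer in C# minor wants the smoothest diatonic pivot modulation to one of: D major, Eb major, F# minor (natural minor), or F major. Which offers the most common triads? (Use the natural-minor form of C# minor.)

F# minor

Triads of C# minor (natural minor): C# minor (i), D# diminished (ii°), E major (III), F# minor (iv), G# minor (v), A major (VI), B major (VII).
D major shares 2: F#m, A.
Eb major shares 0: none.
F# minor (natural minor) shares 4: C#m, E, F#m, A.
F major shares 0: none.
The most common triads (4) are shared with F# minor.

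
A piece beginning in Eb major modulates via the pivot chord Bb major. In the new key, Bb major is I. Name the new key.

Bb major

The numeral I denotes a major triad on scale degree 1. With Bb on degree 1, the tonic of the new key is Bb.
Degree 1 carries a major triad in major keys, so the destination is Bb major.
Check: the diatonic triads of Bb major are Bb (I), Cm (ii), Dm (iii), Eb (IV), F (V), Gm (vi), Adim (vii°) — Bb major is indeed I.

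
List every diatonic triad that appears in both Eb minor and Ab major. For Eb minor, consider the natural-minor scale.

Bbm, Db

Triads in Eb minor (natural minor): Ebm (i), Fdim (ii°), Gb (III), Abm (iv), Bbm (v), Cb (VI), Db (VII).
Triads in Ab major: Ab (I), Bbm (ii), Cm (iii), Db (IV), Eb (V), Fm (vi), Gdim (vii°).
Shared triads with their functions: Bbm (v in Eb minor, ii in Ab major); Db (VII in Eb minor, IV in Ab major).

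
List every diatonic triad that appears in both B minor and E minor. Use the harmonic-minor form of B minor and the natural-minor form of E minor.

Bm, Em, G

Triads in B minor (harmonic minor): B minor (i), C# diminished (ii°), D augmented (III+), E minor (iv), F# major (V), G major (VI), A# diminished (vii°).
Triads in E minor (natural minor): E minor (i), F# diminished (ii°), G major (III), A minor (iv), B minor (v), C major (VI), D major (VII).
Shared triads with their functions: B minor (i in B minor, v in E minor); E minor (iv in B minor, i in E minor); G major (VI in B minor, III in E minor).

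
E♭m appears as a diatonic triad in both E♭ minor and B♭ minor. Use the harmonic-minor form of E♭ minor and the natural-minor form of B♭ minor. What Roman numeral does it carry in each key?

The scale of E♭ minor (harmonic minor) is E♭ F G♭ A♭ B♭ C♭ D; E♭ is degree 1, and the triad built there (E♭-G♭-B♭) is minor, so it is i.
The scale of B♭ minor (natural minor) is B♭ C D♭ E♭ F G♭ A♭; E♭ is degree 4, and the triad built there (E♭-G♭-B♭) is minor, so it is iv.

i in E♭ minor; iv in B♭ minor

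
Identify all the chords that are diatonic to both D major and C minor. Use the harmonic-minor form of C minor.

G

Triads in D major: D (I), Em (ii), F#m (iii), G (IV), A (V), Bm (vi), C#dim (vii°).
Triads in C minor (harmonic minor): Cm (i), Ddim (ii°), Ebaug (III+), Fm (iv), G (V), Ab (VI), Bdim (vii°).
Shared triads with their functions: G (IV in D major, V in C minor).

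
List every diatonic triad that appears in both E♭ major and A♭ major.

Triads in E♭ major: E♭ (I), Fm (ii), Gm (iii), A♭ (IV), B♭ (V), Cm (vi), Ddim (vii°).
Triads in A♭ major: A♭ (I), B♭m (ii), Cm (iii), D♭ (IV), E♭ (V), Fm (vi), Gdim (vii°).
Shared triads with their functions: E♭ (I in E♭ major, V in A♭ major); Fm (ii in E♭ major, vi in A♭ major); A♭ (IV in E♭ major, I in A♭ major); Cm (vi in E♭ major, iii in A♭ major).

E♭, Fm, A♭, Cm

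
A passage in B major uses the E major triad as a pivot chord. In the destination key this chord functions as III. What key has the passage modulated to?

The numeral III denotes a major triad on scale degree 3. With E on degree 3, the tonic of the new key is C♯.
Degree 3 carries a major triad in natural-minor keys, so the destination is C♯ minor.
Check: the diatonic triads of C♯ minor (natural minor) are C♯m (i), D♯dim (ii°), E (III), F♯m (iv), G♯m (v), A (VI), B (VII) — E major is indeed III.

C♯ minor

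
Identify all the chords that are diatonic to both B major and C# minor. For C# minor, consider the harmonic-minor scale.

Triads in B major: B (I), C#m (ii), D#m (iii), E (IV), F# (V), G#m (vi), A#dim (vii°).
Triads in C# minor (harmonic minor): C#m (i), D#dim (ii°), Eaug (III+), F#m (iv), G# (V), A (VI), B#dim (vii°).
Shared triads with their functions: C#m (ii in B major, i in C# minor).

C#m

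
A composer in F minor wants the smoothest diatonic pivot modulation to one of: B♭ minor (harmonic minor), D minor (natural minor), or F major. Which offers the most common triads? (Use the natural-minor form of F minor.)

Triads of F minor (natural minor): Fm (i), Gdim (ii°), A♭ (III), B♭m (iv), Cm (v), D♭ (VI), E♭ (VII).
B♭ minor (harmonic minor) shares 1: B♭m.
D minor (natural minor) shares 0: none.
F major shares 0: none.
The most common triads (1) are shared with B♭ minor.

B♭ minor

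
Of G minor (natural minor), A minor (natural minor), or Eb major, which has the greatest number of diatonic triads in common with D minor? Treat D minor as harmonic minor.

Triads of D minor (harmonic minor): D minor (i), E diminished (ii°), F augmented (III+), G minor (iv), A major (V), Bb major (VI), C# diminished (vii°).
G minor (natural minor) shares 3: Dm, Gm, Bb.
A minor (natural minor) shares 1: Dm.
Eb major shares 2: Gm, Bb.
The most common triads (3) are shared with G minor.

G minor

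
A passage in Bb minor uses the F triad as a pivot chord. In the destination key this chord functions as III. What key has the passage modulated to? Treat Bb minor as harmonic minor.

The numeral III denotes a major triad on scale degree 3. With F on degree 3, the tonic of the new key is D.
Degree 3 carries a major triad in natural-minor keys, so the destination is D minor.
Check: the diatonic triads of D minor (natural minor) are Dm (i), Edim (ii°), F (III), Gm (iv), Am (v), Bb (VI), C (VII) — F is indeed III.

D minor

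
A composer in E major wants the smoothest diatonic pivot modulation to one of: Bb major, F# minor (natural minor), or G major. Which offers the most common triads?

F# minor

Triads of E major: E major (I), F# minor (ii), G# minor (iii), A major (IV), B major (V), C# minor (vi), D# diminished (vii°).
Bb major shares 0: none.
F# minor (natural minor) shares 4: E, F#m, A, C#m.
G major shares 0: none.
The most common triads (4) are shared with F# minor.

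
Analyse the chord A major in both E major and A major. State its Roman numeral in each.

IV in E major; I in A major

The scale of E major is E F♯ G♯ A B C♯ D♯; A is degree 4, and the triad built there (A-C♯-E) is major, so it is IV.
The scale of A major is A B C♯ D E F♯ G♯; A is degree 1, and the triad built there (A-C♯-E) is major, so it is I.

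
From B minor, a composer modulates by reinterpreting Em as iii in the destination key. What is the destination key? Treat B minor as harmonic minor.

C major

The numeral iii denotes a minor triad on scale degree 3. With E on degree 3, the tonic of the new key is C.
Degree 3 carries a minor triad in major keys, so the destination is C major.
Check: the diatonic triads of C major are C (I), Dm (ii), Em (iii), F (IV), G (V), Am (vi), Bdim (vii°) — Em is indeed iii.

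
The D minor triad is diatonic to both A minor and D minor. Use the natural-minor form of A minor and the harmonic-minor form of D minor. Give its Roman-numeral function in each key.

The scale of A minor (natural minor) is A B C D E F G; D is degree 4, and the triad built there (D-F-A) is minor, so it is iv.
The scale of D minor (harmonic minor) is D E F G A Bb C#; D is degree 1, and the triad built there (D-F-A) is minor, so it is i.

iv in A minor; i in D minor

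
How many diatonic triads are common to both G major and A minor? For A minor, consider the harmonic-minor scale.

1

Diatonic triads of G major: G (I), Am (ii), Bm (iii), C (IV), D (V), Em (vi), F#dim (vii°).
Diatonic triads of A minor (harmonic minor): Am (i), Bdim (ii°), Caug (III+), Dm (iv), E (V), F (VI), G#dim (vii°).
Matching root and quality in both lists: Am.
That gives 1 common triad.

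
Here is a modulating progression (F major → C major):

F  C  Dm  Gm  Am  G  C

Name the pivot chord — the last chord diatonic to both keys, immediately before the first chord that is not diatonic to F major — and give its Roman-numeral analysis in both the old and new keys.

Am — iii in F major, vi in C major

Chords diatonic to F major: F, Gm, Am, Bb, C, Dm, Edim.
Reading the progression, the first chord not in that set is G, so the modulation leaves F major there.
The chord immediately before G is Am, which is diatonic to both keys: iii in F major and vi in C major.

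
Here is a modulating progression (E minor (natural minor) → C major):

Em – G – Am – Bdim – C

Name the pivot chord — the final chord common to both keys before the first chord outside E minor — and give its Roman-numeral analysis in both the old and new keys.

Chords diatonic to E minor: Em, F#dim, G, Am, Bm, C, D.
Reading the progression, the first chord not in that set is Bdim, so the modulation leaves E minor there.
The chord immediately before Bdim is Am, which is diatonic to both keys: iv in E minor and vi in C major.

Am — iv in E minor, vi in C major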